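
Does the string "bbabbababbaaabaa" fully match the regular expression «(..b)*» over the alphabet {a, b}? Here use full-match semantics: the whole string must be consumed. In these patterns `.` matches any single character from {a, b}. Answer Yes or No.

No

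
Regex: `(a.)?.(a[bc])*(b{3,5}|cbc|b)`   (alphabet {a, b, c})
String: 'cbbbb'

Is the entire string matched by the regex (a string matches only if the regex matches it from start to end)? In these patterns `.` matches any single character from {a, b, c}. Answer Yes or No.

Yes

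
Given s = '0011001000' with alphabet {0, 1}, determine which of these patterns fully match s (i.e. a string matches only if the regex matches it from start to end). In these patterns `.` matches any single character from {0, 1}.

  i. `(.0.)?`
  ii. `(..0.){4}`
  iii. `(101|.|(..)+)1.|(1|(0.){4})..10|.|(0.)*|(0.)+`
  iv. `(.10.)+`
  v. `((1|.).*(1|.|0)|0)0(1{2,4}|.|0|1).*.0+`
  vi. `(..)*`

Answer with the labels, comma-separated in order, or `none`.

i → no match
ii → no match
iii → no match
iv → no match
v → match
vi → match

v, vi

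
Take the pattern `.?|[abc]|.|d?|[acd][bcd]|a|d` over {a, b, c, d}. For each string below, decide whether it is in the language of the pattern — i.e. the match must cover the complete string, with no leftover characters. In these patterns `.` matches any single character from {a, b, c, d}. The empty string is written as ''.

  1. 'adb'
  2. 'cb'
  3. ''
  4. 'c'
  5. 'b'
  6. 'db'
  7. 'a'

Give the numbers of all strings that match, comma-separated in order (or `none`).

1 → no match
2 → match
3 → match
4 → match
5 → match
6 → match
7 → match

2, 3, 4, 5, 6, 7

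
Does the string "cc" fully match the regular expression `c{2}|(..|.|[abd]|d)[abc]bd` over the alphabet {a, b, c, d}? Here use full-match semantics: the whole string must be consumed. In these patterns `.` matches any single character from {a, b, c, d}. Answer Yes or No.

Yes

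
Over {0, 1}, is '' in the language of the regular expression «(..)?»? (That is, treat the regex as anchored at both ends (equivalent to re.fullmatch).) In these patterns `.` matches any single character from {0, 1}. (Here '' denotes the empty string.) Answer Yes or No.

Yes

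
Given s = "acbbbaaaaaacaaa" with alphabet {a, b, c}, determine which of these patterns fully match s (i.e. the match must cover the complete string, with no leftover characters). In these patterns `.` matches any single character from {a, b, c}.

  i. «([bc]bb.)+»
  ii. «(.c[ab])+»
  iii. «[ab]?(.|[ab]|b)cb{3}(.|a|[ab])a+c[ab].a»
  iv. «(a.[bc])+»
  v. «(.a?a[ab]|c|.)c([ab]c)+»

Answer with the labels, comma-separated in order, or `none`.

iii

i → no match
ii → no match
iii → match
iv → no match
v → no match — must end with "c"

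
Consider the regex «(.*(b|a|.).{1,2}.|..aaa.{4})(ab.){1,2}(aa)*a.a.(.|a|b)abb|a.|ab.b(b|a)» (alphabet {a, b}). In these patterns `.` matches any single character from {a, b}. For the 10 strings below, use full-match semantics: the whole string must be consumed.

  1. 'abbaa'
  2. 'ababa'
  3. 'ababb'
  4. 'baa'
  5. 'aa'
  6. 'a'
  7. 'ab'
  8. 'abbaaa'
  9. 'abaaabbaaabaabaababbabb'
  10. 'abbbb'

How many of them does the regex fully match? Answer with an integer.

6

1. 'abbaa' → no match
2. 'ababa' → match
3. 'ababb' → match
4. 'baa' → no match
5. 'aa' → match
6. 'a' → no match
7. 'ab' → match
8. 'abbaaa' → no match
9 → match
10. 'abbbb' → match
Total matched: 6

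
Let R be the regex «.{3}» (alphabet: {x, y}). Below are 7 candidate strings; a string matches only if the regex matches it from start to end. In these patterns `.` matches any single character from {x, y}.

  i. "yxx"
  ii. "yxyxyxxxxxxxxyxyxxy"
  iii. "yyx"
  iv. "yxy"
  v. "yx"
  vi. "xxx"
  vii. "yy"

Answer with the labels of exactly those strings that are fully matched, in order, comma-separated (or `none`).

i, iii, iv, vi

i. "yxx" → match
ii → no match
iii. "yyx" → match
iv. "yxy" → match
v. "yx" → no match
vi. "xxx" → match
vii. "yy" → no match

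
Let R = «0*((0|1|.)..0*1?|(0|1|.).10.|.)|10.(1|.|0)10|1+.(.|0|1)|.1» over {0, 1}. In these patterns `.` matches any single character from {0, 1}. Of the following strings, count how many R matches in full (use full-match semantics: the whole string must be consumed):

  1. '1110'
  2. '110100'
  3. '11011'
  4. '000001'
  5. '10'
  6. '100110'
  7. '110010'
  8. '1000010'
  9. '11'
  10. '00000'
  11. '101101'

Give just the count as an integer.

1 → match
2 → no match
3 → no match
4 → match
5 → no match
6 → match
7 → no match
8 → no match
9 → match
10 → match
11 → no match
Total matched: 5

5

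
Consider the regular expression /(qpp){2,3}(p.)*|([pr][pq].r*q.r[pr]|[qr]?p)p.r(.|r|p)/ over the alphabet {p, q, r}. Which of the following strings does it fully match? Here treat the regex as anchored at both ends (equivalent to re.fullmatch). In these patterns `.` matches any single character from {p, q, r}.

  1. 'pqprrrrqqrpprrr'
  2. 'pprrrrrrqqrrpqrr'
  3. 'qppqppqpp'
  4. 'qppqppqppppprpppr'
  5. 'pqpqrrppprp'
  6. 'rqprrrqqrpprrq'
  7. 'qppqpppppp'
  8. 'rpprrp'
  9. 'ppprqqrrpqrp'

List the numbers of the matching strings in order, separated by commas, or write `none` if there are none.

1, 2, 3, 4, 5, 6, 7, 8, 9

1 → match
2 → match
3 → match
4 → match
5 → match
6 → match
7 → match
8 → match
9 → match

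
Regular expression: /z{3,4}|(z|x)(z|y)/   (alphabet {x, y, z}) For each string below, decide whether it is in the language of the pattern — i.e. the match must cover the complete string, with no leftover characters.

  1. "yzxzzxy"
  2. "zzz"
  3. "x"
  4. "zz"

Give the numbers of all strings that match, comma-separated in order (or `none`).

1 → no match
2 → match
3 → no match
4 → match

2, 4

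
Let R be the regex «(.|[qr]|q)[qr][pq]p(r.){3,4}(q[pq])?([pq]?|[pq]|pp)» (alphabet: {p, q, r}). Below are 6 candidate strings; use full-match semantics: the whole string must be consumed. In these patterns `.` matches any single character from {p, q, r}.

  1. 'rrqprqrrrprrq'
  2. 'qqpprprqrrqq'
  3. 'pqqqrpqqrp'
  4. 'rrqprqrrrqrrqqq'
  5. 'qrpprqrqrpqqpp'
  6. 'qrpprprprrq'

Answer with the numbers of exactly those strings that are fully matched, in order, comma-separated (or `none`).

1, 2, 4, 5, 6

1 → match
2 → match
3 → no match
4 → match
5 → match
6 → match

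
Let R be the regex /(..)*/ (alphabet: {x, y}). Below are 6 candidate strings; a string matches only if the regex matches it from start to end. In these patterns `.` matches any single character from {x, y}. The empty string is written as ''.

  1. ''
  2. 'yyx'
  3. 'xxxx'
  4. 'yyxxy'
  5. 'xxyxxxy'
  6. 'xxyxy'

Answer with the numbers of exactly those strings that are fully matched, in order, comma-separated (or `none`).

1, 3

1 → match
2 → no match
3 → match
4 → no match
5 → no match
6 → no match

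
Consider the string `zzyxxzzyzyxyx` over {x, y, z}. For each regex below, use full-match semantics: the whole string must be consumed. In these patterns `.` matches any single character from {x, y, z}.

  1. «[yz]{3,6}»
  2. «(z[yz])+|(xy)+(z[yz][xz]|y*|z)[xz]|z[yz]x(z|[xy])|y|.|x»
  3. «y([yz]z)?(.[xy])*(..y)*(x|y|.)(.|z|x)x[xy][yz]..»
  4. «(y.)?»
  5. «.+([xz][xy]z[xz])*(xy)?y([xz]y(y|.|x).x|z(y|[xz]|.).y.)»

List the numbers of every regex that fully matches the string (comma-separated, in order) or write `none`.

1 → no match
2 → no match
3 → no match — must start with `y`
4 → no match
5 → match

5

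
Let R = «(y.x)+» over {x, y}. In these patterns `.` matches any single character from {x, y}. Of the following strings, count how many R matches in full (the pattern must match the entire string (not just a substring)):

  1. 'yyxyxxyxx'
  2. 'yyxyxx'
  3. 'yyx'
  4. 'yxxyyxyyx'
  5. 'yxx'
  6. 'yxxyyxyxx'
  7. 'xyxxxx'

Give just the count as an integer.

1 → match
2 → match
3 → match
4 → match
5 → match
6 → match
7 → no match — must start with 'y'
Total matched: 6

6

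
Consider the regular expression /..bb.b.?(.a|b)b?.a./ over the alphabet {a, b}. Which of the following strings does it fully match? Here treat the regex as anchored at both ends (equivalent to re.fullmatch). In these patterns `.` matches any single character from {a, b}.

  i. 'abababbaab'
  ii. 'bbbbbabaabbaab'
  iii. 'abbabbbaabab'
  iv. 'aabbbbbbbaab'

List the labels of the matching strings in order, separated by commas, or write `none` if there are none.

i → no match
ii → no match
iii → no match
iv → match

iv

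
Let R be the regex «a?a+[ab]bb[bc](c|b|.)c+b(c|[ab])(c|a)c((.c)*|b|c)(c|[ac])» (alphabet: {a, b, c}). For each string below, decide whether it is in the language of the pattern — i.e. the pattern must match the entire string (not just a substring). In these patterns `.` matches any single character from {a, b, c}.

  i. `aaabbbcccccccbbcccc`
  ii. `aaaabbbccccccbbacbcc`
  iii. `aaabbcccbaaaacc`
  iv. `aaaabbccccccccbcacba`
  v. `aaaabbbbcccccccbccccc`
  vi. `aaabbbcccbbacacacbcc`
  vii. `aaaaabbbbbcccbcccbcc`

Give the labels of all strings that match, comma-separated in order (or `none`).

i → match
ii → match
iii → no match
iv → match
v → match
vi → match
vii → match

i, ii, iv, v, vi, vii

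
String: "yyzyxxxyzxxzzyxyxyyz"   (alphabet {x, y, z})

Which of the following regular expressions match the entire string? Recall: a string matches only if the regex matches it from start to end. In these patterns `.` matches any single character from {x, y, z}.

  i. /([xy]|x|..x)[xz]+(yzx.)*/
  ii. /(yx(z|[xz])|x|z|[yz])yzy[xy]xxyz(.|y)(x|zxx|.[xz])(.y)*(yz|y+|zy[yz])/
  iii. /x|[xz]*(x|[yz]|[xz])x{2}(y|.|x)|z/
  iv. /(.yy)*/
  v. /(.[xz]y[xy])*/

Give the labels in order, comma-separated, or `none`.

ii

i → no match
ii → match
iii → no match
iv → no match
v → no match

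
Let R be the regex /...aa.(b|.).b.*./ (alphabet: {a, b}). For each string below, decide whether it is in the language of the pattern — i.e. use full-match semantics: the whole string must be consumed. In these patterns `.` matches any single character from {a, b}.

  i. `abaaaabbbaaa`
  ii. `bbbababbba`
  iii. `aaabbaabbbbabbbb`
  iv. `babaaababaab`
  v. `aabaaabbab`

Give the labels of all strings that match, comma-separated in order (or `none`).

i, iv

i → match
ii → no match
iii → no match
iv → match
v → no match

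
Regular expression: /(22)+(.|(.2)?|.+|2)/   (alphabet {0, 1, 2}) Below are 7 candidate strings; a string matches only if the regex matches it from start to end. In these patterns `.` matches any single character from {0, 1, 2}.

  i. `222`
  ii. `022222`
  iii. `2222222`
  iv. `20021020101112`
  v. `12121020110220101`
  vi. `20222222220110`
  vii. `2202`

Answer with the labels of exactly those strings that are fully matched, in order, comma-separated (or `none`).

i → match
ii → no match — must start with `22`
iii → match
iv → no match — must start with `22`
v → no match — must start with `22`
vi → no match — must start with `22`
vii → match

i, iii, vii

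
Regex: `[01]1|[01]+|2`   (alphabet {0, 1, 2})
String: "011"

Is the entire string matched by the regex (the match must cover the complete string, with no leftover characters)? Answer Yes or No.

Yes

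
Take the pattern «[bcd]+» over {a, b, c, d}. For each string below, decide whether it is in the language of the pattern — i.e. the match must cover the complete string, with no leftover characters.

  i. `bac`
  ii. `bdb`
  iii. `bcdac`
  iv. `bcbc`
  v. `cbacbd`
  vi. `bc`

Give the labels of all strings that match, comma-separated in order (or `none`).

ii, iv, vi

i → no match
ii → match
iii → no match
iv → match
v → no match
vi → match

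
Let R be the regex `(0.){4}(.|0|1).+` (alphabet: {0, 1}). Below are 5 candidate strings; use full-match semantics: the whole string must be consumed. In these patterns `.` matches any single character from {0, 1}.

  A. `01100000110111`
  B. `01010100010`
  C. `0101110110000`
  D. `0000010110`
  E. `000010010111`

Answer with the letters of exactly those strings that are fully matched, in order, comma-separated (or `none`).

A → no match
B → match
C → no match
D → match
E → no match

B, D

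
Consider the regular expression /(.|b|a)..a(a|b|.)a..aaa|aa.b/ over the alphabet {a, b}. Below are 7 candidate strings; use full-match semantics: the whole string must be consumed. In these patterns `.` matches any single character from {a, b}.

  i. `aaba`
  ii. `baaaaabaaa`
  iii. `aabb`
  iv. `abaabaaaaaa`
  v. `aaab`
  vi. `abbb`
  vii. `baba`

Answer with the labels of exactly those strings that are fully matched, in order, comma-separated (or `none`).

iii, iv, v

i. `aaba` → no match
ii. `baaaaabaaa` → no match
iii. `aabb` → match
iv. `abaabaaaaaa` → match
v. `aaab` → match
vi. `abbb` → no match
vii. `baba` → no match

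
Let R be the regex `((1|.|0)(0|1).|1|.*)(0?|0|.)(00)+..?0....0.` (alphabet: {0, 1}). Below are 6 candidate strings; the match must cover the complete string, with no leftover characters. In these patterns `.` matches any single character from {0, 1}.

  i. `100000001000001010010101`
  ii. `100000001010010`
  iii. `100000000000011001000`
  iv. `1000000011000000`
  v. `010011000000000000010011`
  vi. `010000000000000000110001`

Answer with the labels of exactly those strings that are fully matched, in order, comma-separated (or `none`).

i → no match
ii → no match
iii → no match
iv → no match
v → no match
vi → match

vi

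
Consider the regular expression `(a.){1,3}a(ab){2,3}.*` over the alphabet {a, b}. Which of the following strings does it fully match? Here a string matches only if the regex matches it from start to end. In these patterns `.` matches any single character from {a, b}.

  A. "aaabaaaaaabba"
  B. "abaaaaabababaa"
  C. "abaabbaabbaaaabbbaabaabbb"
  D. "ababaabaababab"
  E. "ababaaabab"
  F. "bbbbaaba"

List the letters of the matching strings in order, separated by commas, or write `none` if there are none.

A → no match
B → no match
C → no match
D → no match
E. "ababaaabab" → no match
F. "bbbbaaba" → no match — must start with "a"

none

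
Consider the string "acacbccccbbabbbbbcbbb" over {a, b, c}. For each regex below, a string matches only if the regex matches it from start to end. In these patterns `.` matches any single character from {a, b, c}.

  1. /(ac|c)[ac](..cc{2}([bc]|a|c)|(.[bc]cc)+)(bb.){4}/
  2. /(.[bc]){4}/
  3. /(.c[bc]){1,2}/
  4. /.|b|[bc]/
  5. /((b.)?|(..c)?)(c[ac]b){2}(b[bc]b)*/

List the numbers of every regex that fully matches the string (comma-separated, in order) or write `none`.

1 → match
2 → no match
3 → no match
4 → no match
5 → no match

1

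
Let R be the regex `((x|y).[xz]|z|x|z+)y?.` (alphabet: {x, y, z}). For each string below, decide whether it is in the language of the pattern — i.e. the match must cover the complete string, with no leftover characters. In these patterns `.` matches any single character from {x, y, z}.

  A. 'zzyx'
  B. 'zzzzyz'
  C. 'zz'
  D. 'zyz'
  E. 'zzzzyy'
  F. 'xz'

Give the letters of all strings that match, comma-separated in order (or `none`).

A, B, C, D, E, F

A. 'zzyx' → match
B. 'zzzzyz' → match
C. 'zz' → match
D. 'zyz' → match
E. 'zzzzyy' → match
F. 'xz' → match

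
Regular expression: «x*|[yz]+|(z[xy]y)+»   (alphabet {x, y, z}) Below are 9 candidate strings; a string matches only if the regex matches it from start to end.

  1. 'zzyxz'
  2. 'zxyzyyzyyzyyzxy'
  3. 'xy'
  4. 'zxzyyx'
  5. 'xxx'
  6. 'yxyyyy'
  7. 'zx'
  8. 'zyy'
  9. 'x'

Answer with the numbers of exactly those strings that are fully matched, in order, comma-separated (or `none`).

2, 5, 8, 9

1 → no match
2 → match
3 → no match
4 → no match
5 → match
6 → no match
7 → no match
8 → match
9 → match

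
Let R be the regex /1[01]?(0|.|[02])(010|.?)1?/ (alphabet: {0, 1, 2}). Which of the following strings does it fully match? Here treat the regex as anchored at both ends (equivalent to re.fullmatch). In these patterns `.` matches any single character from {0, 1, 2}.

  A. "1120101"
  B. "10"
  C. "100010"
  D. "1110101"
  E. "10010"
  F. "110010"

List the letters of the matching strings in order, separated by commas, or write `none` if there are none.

A → match
B → match
C → match
D → match
E → match
F → match

A, B, C, D, E, F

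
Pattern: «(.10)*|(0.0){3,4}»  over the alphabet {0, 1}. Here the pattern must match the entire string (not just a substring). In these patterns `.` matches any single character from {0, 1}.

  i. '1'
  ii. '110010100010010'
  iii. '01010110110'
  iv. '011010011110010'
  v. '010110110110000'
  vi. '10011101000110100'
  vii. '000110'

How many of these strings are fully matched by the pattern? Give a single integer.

i → no match
ii → no match
iii → no match
iv → no match
v → no match
vi → no match
vii → no match
Total matched: 0

0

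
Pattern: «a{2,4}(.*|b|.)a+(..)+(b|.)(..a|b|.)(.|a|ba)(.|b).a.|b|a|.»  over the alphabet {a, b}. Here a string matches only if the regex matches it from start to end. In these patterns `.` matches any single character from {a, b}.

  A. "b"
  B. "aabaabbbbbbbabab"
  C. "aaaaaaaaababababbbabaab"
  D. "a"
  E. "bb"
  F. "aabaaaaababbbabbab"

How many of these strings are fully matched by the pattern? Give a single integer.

5

A → match
B → match
C → match
D → match
E → no match
F → match
Total matched: 5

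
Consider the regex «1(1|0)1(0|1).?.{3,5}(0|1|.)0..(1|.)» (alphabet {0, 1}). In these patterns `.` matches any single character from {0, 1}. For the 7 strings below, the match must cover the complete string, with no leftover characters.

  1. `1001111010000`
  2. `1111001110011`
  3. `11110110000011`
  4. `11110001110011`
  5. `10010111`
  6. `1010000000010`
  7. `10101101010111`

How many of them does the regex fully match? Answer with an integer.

5

1 → no match
2 → match
3 → match
4 → match
5. `10010111` → no match
6 → match
7 → match
Total matched: 5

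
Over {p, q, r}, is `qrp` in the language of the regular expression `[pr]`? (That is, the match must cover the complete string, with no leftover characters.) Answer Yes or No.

No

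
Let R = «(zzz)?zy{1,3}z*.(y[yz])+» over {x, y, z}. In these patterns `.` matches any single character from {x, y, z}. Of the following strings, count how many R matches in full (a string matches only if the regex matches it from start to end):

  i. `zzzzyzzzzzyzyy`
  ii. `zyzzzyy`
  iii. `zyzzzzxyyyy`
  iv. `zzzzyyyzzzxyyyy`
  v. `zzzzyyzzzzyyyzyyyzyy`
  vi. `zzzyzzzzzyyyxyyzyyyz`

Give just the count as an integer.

5

i → match
ii → match
iii → match
iv → match
v → match
vi → no match
Total matched: 5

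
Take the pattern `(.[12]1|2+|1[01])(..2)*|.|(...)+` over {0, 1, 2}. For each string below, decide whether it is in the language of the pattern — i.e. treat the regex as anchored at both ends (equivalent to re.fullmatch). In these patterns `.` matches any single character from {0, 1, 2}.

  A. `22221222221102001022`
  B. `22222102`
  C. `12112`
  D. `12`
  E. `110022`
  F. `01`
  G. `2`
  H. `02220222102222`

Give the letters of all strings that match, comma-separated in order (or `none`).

B, E, G

A → no match
B → match
C → no match
D → no match
E → match
F → no match
G → match
H → no match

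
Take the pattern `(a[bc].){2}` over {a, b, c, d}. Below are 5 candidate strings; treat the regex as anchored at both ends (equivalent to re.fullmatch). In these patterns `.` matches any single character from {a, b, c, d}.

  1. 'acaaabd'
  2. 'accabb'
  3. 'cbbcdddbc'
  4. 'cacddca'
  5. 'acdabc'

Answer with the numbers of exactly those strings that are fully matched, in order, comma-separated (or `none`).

2, 5

1 → no match
2 → match
3 → no match — must start with 'a'
4 → no match — must start with 'a'
5 → match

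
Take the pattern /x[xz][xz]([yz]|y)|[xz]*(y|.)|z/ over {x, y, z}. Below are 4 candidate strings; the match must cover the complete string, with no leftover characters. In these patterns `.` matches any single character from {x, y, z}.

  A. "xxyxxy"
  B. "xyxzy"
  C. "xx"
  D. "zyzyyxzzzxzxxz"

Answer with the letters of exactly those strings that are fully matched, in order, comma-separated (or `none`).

A. "xxyxxy" → no match
B. "xyxzy" → no match
C. "xx" → match
D → no match

C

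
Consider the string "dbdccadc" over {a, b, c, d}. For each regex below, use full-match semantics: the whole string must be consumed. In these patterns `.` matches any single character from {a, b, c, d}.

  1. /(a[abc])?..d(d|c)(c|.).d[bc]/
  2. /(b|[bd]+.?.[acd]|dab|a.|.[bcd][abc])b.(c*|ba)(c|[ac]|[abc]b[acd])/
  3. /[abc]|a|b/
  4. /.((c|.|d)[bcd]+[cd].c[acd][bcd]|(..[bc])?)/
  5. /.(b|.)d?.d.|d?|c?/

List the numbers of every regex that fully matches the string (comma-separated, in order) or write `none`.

1

1 → match
2 → no match
3 → no match
4 → no match
5 → no match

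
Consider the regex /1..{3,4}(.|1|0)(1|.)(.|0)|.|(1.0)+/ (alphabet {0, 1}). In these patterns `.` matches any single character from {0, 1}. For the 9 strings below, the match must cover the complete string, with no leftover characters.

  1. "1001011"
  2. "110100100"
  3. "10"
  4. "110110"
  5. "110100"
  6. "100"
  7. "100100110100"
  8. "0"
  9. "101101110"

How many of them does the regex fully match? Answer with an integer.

7

1 → no match
2 → match
3 → no match
4 → match
5 → match
6 → match
7 → match
8 → match
9 → match
Total matched: 7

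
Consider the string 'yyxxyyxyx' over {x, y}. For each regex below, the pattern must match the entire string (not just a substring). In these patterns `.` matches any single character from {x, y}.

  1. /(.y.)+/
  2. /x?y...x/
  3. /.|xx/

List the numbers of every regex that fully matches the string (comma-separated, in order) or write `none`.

1

1 → match
2 → no match
3 → no match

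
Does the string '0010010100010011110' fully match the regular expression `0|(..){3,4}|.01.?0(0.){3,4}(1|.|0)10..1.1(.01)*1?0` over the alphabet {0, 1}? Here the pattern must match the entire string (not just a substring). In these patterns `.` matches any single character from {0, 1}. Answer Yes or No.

Yes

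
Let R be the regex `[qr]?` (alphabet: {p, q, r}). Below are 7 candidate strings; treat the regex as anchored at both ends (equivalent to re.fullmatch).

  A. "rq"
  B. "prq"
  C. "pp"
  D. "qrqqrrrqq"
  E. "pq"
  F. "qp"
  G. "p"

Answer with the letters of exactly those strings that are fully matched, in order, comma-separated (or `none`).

A → no match
B → no match
C → no match
D → no match
E → no match
F → no match
G → no match

none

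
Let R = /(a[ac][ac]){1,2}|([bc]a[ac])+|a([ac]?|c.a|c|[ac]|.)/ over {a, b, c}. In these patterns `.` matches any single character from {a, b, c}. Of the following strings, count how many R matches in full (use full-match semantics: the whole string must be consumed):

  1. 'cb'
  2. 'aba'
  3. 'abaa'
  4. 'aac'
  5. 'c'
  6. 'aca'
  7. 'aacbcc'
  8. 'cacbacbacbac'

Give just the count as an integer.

1. 'cb' → no match
2. 'aba' → no match
3. 'abaa' → no match
4. 'aac' → match
5. 'c' → no match
6. 'aca' → match
7. 'aacbcc' → no match
8. 'cacbacbacbac' → match
Total matched: 3

3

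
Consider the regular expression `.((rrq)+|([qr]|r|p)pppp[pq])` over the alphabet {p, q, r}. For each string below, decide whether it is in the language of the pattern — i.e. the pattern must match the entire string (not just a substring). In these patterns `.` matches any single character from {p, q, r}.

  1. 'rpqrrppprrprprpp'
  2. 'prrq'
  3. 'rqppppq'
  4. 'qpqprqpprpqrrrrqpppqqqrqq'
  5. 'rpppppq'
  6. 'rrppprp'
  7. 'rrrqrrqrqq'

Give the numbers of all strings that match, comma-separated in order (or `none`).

1 → no match
2 → match
3 → match
4 → no match
5 → match
6 → no match
7 → no match

2, 3, 5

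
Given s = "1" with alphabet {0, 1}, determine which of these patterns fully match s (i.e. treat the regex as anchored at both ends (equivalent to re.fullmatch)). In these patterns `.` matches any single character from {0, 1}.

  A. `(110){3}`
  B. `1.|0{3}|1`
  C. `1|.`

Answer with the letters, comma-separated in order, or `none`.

B, C

A → no match — must start with "110"
B → match
C → match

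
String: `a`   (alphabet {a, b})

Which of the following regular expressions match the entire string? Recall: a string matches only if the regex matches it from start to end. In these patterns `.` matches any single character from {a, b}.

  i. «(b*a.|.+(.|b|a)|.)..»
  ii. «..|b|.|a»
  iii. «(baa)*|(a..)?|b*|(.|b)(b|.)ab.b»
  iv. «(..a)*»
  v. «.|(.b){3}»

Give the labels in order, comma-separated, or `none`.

i → no match
ii → match
iii → no match
iv → no match
v → match

ii, v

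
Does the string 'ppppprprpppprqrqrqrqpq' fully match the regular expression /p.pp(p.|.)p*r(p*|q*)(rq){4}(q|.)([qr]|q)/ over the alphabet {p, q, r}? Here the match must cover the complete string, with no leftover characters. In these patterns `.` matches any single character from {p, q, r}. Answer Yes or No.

Yes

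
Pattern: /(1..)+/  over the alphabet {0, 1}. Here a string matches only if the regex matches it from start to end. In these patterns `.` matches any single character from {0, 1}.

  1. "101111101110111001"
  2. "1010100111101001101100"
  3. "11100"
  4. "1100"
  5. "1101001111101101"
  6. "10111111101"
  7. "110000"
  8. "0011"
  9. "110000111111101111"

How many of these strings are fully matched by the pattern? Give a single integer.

0

1 → no match
2 → no match
3. "11100" → no match
4. "1100" → no match
5 → no match
6. "10111111101" → no match
7. "110000" → no match
8. "0011" → no match — must start with "1"
9 → no match
Total matched: 0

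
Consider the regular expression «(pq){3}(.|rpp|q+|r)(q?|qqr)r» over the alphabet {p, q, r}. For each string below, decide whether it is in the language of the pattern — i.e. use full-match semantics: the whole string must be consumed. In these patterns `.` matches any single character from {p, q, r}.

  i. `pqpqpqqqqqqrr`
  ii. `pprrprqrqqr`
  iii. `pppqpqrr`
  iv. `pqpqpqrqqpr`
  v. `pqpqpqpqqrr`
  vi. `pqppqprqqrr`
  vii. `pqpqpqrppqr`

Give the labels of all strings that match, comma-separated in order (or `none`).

i, v, vii

i → match
ii → no match — must start with `pq`
iii → no match — must start with `pq`
iv → no match
v → match
vi → no match
vii → match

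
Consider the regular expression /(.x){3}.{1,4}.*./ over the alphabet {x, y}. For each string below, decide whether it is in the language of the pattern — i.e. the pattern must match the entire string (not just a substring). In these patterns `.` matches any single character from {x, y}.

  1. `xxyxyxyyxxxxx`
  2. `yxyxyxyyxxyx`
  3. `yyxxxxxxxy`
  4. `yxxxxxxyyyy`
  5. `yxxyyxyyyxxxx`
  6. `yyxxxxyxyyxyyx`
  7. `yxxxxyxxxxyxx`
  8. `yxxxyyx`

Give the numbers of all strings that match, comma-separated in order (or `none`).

1 → match
2 → match
3 → no match
4 → match
5 → no match
6 → no match
7 → no match
8 → no match

1, 2, 4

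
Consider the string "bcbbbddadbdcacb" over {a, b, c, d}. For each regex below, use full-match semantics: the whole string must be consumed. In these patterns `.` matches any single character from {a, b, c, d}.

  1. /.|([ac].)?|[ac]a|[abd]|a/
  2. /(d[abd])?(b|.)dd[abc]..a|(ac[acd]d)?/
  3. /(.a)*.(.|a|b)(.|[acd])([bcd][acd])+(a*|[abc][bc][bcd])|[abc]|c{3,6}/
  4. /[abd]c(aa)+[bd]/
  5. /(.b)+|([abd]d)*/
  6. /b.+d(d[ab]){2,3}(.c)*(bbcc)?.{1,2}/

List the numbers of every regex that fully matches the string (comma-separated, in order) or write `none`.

6

1 → no match
2 → no match
3 → no match
4 → no match
5 → no match
6 → match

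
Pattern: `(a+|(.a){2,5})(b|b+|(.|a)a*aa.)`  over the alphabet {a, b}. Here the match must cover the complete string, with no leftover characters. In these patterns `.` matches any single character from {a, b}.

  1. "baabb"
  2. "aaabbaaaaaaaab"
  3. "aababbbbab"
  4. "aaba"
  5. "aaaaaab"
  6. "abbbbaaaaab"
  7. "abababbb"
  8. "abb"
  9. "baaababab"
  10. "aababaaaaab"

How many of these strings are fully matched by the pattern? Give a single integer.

1 → no match
2 → no match
3 → no match
4 → no match
5 → match
6 → no match
7 → no match
8 → match
9 → match
10 → match
Total matched: 4

4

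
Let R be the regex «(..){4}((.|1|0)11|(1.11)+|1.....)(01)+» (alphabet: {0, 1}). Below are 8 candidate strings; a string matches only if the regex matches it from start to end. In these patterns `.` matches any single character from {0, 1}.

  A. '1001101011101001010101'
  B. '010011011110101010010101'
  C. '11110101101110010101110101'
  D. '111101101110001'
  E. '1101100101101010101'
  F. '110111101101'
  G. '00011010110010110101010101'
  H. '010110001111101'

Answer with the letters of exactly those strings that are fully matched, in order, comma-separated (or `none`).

A → match
B → no match
C → no match
D → no match
E → match
F → no match
G → no match
H → no match

A, E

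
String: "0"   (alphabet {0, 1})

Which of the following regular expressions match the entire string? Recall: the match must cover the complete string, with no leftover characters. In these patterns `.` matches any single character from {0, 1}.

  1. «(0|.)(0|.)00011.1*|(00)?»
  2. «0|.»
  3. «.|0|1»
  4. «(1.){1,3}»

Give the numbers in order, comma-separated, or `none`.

1 → no match
2 → match
3 → match
4 → no match — must start with "1"

2, 3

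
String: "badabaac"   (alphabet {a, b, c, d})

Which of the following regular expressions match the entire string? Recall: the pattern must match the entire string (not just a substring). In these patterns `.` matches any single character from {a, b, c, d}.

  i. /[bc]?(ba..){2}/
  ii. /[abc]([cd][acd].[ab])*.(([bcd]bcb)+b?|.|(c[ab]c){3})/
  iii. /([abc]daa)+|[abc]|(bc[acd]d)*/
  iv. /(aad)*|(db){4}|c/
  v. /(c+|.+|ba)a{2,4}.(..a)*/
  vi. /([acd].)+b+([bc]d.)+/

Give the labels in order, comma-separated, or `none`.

i, v

i → match
ii → no match
iii → no match
iv → no match
v → match
vi → no match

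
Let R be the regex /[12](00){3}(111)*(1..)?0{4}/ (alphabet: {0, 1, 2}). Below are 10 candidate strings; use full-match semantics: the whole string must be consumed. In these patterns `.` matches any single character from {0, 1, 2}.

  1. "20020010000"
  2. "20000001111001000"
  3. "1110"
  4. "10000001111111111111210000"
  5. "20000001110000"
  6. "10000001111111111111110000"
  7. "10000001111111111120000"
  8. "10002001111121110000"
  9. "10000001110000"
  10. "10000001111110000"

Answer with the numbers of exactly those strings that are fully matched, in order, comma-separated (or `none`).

4, 5, 6, 7, 9, 10

1. "20020010000" → no match
2 → no match
3. "1110" → no match
4 → match
5 → match
6 → match
7 → match
8 → no match
9 → match
10 → match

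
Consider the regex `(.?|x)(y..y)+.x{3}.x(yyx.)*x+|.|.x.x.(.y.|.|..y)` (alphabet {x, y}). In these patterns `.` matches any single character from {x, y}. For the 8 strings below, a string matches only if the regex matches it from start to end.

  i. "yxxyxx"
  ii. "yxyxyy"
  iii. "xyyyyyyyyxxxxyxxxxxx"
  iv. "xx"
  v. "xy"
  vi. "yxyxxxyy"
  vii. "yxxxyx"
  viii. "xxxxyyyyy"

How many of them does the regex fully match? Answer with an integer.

i → no match
ii → match
iii → match
iv → no match
v → no match
vi → match
vii → match
viii → no match
Total matched: 4

4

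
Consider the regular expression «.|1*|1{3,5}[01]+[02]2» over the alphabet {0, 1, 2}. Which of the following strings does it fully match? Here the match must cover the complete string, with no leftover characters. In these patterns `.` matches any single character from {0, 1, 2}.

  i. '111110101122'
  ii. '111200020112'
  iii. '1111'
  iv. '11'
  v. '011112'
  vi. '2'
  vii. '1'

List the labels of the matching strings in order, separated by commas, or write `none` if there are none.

i, iii, iv, vi, vii

i → match
ii → no match
iii → match
iv → match
v → no match
vi → match
vii → match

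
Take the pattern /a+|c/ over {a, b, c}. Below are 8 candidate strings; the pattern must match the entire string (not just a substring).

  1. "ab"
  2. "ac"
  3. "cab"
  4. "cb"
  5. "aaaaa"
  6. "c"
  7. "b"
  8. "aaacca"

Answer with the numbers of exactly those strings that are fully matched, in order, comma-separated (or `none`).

1 → no match
2 → no match
3 → no match
4 → no match
5 → match
6 → match
7 → no match
8 → no match

5, 6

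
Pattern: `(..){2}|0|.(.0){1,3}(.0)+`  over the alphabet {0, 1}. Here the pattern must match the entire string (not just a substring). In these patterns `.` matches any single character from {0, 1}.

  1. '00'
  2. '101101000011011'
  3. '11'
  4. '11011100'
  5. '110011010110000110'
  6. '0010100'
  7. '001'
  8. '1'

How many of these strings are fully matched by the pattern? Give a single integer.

1 → no match
2 → no match
3 → no match
4 → no match
5 → no match
6 → no match
7 → no match
8 → no match
Total matched: 0

0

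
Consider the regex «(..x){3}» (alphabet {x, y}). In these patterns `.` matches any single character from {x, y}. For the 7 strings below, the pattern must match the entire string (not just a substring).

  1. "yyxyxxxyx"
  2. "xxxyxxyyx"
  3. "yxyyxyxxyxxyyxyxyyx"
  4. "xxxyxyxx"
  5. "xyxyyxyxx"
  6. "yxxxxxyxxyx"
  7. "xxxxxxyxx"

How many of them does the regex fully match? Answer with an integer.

1. "yyxyxxxyx" → match
2. "xxxyxxyyx" → match
3 → no match
4. "xxxyxyxx" → no match
5. "xyxyyxyxx" → match
6. "yxxxxxyxxyx" → no match
7. "xxxxxxyxx" → match
Total matched: 4

4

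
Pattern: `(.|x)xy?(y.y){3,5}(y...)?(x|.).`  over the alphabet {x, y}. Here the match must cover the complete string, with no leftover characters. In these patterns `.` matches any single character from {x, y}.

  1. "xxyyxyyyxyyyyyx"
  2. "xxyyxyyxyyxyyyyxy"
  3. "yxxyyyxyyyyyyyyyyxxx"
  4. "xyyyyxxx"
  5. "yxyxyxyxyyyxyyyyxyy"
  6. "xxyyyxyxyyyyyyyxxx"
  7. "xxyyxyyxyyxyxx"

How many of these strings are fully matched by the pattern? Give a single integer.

1 → no match
2 → match
3 → no match
4 → no match
5 → no match
6 → no match
7 → match
Total matched: 2

2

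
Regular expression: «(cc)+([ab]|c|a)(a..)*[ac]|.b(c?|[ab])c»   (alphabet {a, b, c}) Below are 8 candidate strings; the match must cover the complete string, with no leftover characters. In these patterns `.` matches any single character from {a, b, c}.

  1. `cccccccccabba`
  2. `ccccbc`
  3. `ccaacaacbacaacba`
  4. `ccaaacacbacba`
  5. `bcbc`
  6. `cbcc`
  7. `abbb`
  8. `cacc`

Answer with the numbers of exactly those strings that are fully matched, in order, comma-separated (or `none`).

1, 2, 3, 4, 6

1 → match
2. `ccccbc` → match
3 → match
4 → match
5. `bcbc` → no match
6. `cbcc` → match
7. `abbb` → no match
8. `cacc` → no match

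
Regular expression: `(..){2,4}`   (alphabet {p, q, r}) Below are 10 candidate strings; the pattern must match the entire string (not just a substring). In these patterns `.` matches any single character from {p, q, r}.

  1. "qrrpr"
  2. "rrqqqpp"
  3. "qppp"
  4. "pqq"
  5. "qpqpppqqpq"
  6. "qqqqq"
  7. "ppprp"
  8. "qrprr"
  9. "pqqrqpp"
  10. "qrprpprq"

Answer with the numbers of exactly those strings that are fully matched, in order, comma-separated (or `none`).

3, 10

1 → no match
2 → no match
3 → match
4 → no match
5 → no match
6 → no match
7 → no match
8 → no match
9 → no match
10 → match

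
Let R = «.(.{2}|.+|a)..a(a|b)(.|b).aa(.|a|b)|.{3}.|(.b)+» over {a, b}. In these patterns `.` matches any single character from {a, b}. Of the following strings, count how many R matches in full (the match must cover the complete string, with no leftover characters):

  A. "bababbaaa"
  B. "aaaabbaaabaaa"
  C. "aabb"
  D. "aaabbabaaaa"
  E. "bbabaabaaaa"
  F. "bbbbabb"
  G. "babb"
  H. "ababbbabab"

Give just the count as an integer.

5

A. "bababbaaa" → no match
B → match
C. "aabb" → match
D. "aaabbabaaaa" → no match
E. "bbabaabaaaa" → match
F. "bbbbabb" → no match
G. "babb" → match
H. "ababbbabab" → match
Total matched: 5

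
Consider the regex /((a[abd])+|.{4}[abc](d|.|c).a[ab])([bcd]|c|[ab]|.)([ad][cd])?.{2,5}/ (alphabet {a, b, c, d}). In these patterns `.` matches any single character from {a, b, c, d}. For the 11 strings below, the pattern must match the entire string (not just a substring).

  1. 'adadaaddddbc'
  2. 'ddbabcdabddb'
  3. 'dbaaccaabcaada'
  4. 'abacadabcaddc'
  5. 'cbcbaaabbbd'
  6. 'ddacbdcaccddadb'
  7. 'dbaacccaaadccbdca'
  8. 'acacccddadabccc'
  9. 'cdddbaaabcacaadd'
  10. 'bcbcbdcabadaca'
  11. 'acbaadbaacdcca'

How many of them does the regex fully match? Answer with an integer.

1 → match
2 → match
3 → match
4 → no match
5 → no match
6 → no match
7 → match
8 → no match
9 → match
10 → match
11 → match
Total matched: 7

7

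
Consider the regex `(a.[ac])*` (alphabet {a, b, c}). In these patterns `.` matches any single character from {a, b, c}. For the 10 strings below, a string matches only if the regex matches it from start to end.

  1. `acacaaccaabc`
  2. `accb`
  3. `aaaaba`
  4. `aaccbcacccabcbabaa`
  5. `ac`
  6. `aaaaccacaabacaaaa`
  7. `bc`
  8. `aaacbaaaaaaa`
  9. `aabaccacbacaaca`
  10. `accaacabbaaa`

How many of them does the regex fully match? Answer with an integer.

1 → no match
2 → no match
3 → match
4 → no match
5 → no match
6 → no match
7 → no match
8 → no match
9 → no match
10 → no match
Total matched: 1

1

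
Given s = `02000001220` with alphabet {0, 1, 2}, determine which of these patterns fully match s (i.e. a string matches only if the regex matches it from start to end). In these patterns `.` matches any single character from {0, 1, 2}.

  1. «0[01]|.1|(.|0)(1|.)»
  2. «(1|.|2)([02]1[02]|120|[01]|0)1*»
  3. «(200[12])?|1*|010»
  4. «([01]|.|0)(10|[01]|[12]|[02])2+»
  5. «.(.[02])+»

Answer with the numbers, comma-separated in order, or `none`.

5

1 → no match
2 → no match
3 → no match
4 → no match — must end with `2`
5 → match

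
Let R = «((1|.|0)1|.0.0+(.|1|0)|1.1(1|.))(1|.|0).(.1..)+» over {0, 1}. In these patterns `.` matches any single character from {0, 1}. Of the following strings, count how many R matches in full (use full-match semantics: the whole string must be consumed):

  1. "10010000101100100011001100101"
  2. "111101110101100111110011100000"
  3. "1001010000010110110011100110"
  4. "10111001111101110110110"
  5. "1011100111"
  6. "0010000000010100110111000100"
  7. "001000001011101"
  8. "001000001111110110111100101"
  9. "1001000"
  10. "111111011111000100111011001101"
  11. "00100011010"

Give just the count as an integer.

1 → no match
2 → no match
3 → no match
4 → no match
5 → match
6 → match
7 → match
8 → match
9 → no match
10 → match
11 → no match
Total matched: 5

5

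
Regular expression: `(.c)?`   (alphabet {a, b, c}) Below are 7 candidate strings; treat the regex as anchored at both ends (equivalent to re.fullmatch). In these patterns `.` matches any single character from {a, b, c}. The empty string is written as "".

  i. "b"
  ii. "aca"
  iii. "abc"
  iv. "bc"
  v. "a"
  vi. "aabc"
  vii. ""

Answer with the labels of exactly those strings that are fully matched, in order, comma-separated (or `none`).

iv, vii

i → no match
ii → no match
iii → no match
iv → match
v → no match
vi → no match
vii → match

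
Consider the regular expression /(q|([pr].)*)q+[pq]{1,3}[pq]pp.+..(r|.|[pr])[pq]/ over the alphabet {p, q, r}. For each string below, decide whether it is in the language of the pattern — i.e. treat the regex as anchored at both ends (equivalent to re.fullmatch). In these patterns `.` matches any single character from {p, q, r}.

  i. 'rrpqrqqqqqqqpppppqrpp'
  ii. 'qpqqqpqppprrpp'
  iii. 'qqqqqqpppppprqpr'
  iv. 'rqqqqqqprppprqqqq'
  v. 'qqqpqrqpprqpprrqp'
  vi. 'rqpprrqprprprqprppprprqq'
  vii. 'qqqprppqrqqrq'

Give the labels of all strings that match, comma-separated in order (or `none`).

i → match
ii → no match
iii → no match
iv → no match
v → no match
vi → no match
vii → no match

i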